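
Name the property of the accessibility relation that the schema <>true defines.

seriality

This schema is equivalent to the D axiom □ψ → ◇ψ.
It corresponds to seriality: forall x exists y Rxy.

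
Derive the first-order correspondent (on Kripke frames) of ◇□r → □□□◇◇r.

This is a Sahlqvist (Geach-type) schema ◇^1□^1r → □^3◇^2r.
Minimal-valuation argument: fix x; take any y with xR^1y and any z with xR^3z. Set V(r) to the set of worlds R-reachable from y in exactly 1 step. Then □^1r holds at y, so the antecedent holds at x; validity forces ◇^2r at z, giving a w with zR^2w and yR^1w.
First-order correspondent: ∀x ∀y ∀z ((xRy ∧ xR³z) → ∃w (yRw ∧ zR²w)).

∀x ∀y ∀z ((xRy ∧ xR³z) → ∃w (yRw ∧ zR²w))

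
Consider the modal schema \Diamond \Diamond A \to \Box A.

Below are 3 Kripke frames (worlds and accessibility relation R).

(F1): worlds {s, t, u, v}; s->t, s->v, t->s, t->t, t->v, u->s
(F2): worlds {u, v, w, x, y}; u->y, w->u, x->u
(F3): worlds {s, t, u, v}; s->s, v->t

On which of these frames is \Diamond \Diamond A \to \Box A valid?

The schema corresponds to a generalized confluence (Geach) condition: \forall x \forall y \forall z ((x R^2 y \wedge xRz) \to \exists w (y = w \wedge z = w)).
(F1): fails — sR²s, sRt but s ≠ t.
(F2): fails — wR²y, wRu but y ≠ u.
(F3): satisfies the condition.

(F3)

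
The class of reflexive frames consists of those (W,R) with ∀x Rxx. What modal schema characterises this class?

□q → q

The condition is reflexivity. The T schema □q → q defines it.
Suppose □q→q is valid. At any x set V(q)={w : Rxw}. Then □q holds at x, so q holds at x, i.e. Rxx.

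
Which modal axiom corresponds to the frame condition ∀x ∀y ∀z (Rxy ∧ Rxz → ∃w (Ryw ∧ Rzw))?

The condition is convergence. The .2 schema ◇□ψ → □◇ψ defines it.
Suppose ◇□ψ→□◇ψ is valid. Take Rxy, Rxz and set V(ψ)={w : Ryw}. Then □ψ at y so ◇□ψ at x, so □◇ψ at x, so ◇ψ at z, giving w with Rzw and Ryw.

◇□ψ → □◇ψ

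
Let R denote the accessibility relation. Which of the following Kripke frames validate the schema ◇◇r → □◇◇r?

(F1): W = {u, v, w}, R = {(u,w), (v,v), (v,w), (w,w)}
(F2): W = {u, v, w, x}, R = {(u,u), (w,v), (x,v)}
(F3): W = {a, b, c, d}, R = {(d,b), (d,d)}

(F2)

This is the axiom for a generalized confluence (Geach) condition; its first-order frame correspondent is ∀x ∀y ∀z ((xR²y ∧ xRz) → ∃w (y = w ∧ zR²w)).
(F1): fails — vR²v, vRw but no t with v=t and wR²t.
(F2): ✓.
(F3): fails — dR²b, dRb but no w with b=w and bR²w.
Valid on: (F2).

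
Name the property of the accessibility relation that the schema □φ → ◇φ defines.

This schema is the D axiom.
It corresponds to seriality: ∀x ∃y Rxy.

seriality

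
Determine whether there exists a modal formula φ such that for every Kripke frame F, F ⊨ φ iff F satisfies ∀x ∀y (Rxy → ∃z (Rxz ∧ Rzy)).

This is a Sahlqvist condition; the C4 axiom □□p → □p defines it.
Suppose □□p→□p is valid. Take Rxy and set V(p)={w : xR²w}. Then □□p at x, so □p at x, so p at y, i.e. ∃z(Rxz∧Rzy).

Definable; □□p → □p defines it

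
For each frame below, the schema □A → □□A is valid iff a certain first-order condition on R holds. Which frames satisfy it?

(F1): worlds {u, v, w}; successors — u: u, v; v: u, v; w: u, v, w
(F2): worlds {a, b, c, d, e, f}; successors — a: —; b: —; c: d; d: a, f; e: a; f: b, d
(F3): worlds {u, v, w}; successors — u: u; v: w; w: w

(F1), (F3)

This is the axiom for transitivity; its first-order frame correspondent is ∀x ∀y ∀z (Rxy ∧ Ryz → Rxz).
(F1): satisfies the condition.
(F2): fails — Rcd and Rdf but not Rcf.
(F3): satisfies the condition.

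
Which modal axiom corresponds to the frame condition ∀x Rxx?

□r → r

This is reflexivity; the standard corresponding axiom is T: □r → r.
Suppose □r→r is valid. At any x set V(r)={w : Rxw}. Then □r holds at x, so r holds at x, i.e. Rxx.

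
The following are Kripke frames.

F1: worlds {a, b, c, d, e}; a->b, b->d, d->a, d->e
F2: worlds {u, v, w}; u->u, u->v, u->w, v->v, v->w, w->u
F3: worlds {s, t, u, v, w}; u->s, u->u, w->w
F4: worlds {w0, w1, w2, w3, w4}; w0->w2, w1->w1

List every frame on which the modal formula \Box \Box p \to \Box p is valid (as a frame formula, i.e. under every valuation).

F2, F3

This is the axiom for density; its first-order frame correspondent is \forall x \forall y (Rxy \to \exists z (Rxz \wedge Rzy)).
F1: fails — Rde but no z with Rdz and Rze.
F2: satisfies the condition.
F3: satisfies the condition.
F4: fails — Rw0w2 but no z with Rw0z and Rzw2.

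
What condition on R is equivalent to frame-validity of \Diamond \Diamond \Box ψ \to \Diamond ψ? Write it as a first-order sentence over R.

This is a Sahlqvist (Geach-type) schema ◇^2□^1ψ → □^0◇^1ψ.
Minimal-valuation argument: fix x; take any y with xR^2y and any z with xR^0z. Set V(ψ) to the set of worlds R-reachable from y in exactly 1 step. Then □^1ψ holds at y, so the antecedent holds at x; validity forces ◇^1ψ at z, giving a w with zR^1w and yR^1w.
First-order correspondent: \forall x \forall y (x R^2 y \to \exists w (yRw \wedge xRw)).

\forall x \forall y (x R^2 y \to \exists w (yRw \wedge xRw))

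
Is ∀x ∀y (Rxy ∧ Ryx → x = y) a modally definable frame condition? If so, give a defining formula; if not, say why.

Not modally definable

Any modally definable frame class is closed under surjective bounded morphisms.
The 4-cycle (worlds 0,1,2,3 with 0→1→2→3→0) is antisymmetric. Sending even-indexed worlds to • and odd-indexed worlds to ∘ is a surjective bounded morphism onto the two-world frame with •↔∘, which is not antisymmetric.
So the class is not modally definable.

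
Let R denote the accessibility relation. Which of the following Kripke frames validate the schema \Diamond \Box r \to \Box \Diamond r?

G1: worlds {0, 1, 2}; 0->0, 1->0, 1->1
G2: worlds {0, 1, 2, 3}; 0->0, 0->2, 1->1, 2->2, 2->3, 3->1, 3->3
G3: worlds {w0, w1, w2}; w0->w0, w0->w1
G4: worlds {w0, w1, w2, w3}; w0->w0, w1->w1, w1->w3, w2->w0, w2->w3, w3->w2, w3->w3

G1, G2

This is the axiom for convergence; its first-order frame correspondent is \forall x \forall y \forall z (Rxy \wedge Rxz \to \exists w (Ryw \wedge Rzw)).
G1: condition met.
G2: condition met.
G3: fails — Rw0w1 and Rw0w1 but w1 and w1 have no common successor.
G4: fails — Rw2w0 and Rw2w3 but w0 and w3 have no common successor.
Valid on: G1, G2.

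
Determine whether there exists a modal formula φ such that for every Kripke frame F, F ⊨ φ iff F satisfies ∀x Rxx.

This is a Sahlqvist condition; the T axiom □p → p defines it.

Yes, by □p → p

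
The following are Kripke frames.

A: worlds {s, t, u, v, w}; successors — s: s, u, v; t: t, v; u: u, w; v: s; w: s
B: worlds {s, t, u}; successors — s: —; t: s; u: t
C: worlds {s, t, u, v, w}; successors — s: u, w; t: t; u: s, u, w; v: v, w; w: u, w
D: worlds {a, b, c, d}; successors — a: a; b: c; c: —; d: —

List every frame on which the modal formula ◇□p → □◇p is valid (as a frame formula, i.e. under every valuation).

C

Frame correspondent (Sahlqvist): ∀x ∀y ∀z (Rxy ∧ Rxz → ∃w (Ryw ∧ Rzw)) — i.e. convergence.
A: fails — Rsv and Rsu but v and u have no common successor.
B: fails — Rts and Rts but s and s have no common successor.
C: satisfies the condition.
D: fails — Rbc and Rbc but c and c have no common successor.
Valid on: C.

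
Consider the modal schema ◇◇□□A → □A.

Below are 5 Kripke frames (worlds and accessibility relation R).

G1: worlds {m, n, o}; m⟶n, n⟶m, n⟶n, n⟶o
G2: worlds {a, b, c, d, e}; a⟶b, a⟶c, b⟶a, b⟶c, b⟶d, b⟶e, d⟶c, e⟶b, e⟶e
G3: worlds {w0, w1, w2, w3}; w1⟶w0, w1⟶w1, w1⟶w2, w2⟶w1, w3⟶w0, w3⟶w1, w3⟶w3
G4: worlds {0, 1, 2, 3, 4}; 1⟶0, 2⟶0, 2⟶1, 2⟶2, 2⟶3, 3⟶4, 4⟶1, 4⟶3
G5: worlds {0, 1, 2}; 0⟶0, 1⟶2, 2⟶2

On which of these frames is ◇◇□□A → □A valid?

Frame correspondent (Sahlqvist): ∀x ∀y ∀z ((xR²y ∧ xRz) → ∃w (yR²w ∧ z = w)) — i.e. a generalized confluence (Geach) condition.
G1: fails — mR²o, mRn but no w with oR²w and n=w.
G2: fails — aR²a, aRb but no w with aR²w and b=w.
G3: fails — w1R²w0, w1Rw0 but no w with w0R²w and w0=w.
G4: fails — 2R²0, 2R0 but no w with 0R²w and 0=w.
G5: holds.

G5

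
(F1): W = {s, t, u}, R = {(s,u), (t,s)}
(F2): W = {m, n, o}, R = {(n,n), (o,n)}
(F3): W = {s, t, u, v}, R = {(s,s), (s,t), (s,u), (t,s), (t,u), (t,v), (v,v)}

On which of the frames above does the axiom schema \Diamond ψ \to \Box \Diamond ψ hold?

This is the axiom for the Euclidean property; its first-order frame correspondent is \forall x \forall y \forall z (Rxy \wedge Rxz \to Ryz).
(F1): fails — Rsu and Rsu but not Ruu.
(F2): satisfies the condition.
(F3): fails — Rsu and Rsu but not Ruu.
Valid on: (F2).

(F2)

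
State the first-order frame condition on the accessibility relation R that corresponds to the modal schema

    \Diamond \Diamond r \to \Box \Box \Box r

\forall x \forall y \forall z ((x R^2 y \wedge x R^3 z) \to \exists w (y = w \wedge z = w))

This is a Sahlqvist (Geach-type) schema ◇^2□^0r → □^3◇^0r.
Minimal-valuation argument: fix x; take any y with xR^2y and any z with xR^3z. Set V(r) to the set of worlds R-reachable from y in exactly 0 steps. Then □^0r holds at y, so the antecedent holds at x; validity forces ◇^0r at z, giving a w with zR^0w and yR^0w.
First-order correspondent: \forall x \forall y \forall z ((x R^2 y \wedge x R^3 z) \to \exists w (y = w \wedge z = w)).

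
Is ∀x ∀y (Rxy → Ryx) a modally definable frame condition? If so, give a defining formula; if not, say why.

Yes — defined by p → □◇p

Yes: it is symmetry, defined by the B schema p → □◇p.
Suppose p→□◇p is valid. Take Rxy and set V(p)={x}. Then p at x, so □◇p at x, so ◇p at y, so some z with Ryz has p; z=x, i.e. Ryx.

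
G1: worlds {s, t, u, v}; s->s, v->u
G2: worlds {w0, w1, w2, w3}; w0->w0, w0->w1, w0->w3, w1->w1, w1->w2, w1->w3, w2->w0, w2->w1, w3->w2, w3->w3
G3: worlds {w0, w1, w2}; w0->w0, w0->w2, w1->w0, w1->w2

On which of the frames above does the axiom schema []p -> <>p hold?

G2

Frame correspondent (Sahlqvist): forall x exists y Rxy — i.e. seriality.
G1: fails — world t has no successor.
G2: ✓.
G3: fails — world w2 has no successor.
Valid on: G2.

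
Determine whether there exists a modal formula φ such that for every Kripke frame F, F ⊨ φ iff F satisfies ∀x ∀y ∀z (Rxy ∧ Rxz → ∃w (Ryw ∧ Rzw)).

Yes — defined by ◇□q → □◇q

This is a Sahlqvist condition; the .2 axiom ◇□q → □◇q defines it.
Suppose ◇□q→□◇q is valid. Take Rxy, Rxz and set V(q)={w : Ryw}. Then □q at y so ◇□q at x, so □◇q at x, so ◇q at z, giving w with Rzw and Ryw.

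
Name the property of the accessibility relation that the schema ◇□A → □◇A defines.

This schema is the .2 axiom.
It corresponds to convergence: ∀x ∀y ∀z (Rxy ∧ Rxz → ∃w (Ryw ∧ Rzw)).

Convergence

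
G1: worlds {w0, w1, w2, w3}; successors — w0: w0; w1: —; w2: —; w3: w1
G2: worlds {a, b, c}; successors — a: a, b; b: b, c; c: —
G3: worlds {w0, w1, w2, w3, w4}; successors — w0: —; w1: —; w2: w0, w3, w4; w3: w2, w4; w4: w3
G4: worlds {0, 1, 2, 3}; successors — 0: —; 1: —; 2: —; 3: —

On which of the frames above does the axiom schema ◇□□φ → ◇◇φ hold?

The schema corresponds to a generalized confluence (Geach) condition: ∀x ∀y (xRy → ∃w (yR²w ∧ xR²w)).
G1: fails — w3Rw1 but no w with w1R²w and w3R²w.
G2: fails — bRc but no w with cR²w and bR²w.
G3: fails — w2Rw0 but no w with w0R²w and w2R²w.
G4: holds.

G4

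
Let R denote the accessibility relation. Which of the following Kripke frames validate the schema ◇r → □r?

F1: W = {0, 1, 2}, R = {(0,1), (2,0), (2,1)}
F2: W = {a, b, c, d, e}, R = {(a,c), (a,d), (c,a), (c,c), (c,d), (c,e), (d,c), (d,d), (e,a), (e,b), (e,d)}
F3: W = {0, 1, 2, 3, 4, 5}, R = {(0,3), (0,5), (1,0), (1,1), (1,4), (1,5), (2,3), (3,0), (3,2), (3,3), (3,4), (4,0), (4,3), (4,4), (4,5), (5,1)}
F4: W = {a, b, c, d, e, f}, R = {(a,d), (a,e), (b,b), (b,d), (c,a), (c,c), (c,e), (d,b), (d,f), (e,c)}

Frame correspondent (Sahlqvist): ∀x ∀y ∀z (Rxy ∧ Rxz → y = z) — i.e. partial functionality.
F1: fails — 2 sees both 0 and 1.
F2: fails — a sees both c and d.
F3: fails — 0 sees both 3 and 5.
F4: fails — a sees both d and e.
Valid on no frame.

none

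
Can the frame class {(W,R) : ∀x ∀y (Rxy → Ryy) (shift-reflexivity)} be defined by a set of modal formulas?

Yes, by □(□r → r)

The condition is shift-reflexivity. A defining modal formula is □(□r → r).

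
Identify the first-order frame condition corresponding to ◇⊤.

seriality

This is a form of the D axiom.
Its frame correspondent is seriality — ∀x ∃y Rxy.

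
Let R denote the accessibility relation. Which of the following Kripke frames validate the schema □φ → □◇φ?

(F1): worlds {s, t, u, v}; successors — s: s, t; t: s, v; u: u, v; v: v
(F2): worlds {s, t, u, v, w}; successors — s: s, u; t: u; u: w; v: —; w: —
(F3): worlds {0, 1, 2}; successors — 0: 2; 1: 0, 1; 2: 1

(F1)

This is the axiom for a generalized confluence (Geach) condition; its first-order frame correspondent is ∀x ∀z (xRz → ∃w (xRw ∧ zRw)).
(F1): holds.
(F2): fails — sRu but no w* with sRw* and uRw*.
(F3): fails — 0R2 but no w with 0Rw and 2Rw.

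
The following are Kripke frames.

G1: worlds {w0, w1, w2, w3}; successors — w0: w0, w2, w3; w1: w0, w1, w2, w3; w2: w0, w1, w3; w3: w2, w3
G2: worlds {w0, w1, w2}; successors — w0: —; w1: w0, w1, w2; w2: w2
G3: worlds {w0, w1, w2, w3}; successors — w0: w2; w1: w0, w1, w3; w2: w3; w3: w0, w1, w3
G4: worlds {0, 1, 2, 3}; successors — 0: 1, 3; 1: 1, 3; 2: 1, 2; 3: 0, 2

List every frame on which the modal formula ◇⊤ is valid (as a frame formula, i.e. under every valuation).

G1, G3, G4

This is the axiom for seriality; its first-order frame correspondent is ∀x ∃y Rxy.
G1: holds.
G2: fails — world w0 has no successor.
G3: holds.
G4: holds.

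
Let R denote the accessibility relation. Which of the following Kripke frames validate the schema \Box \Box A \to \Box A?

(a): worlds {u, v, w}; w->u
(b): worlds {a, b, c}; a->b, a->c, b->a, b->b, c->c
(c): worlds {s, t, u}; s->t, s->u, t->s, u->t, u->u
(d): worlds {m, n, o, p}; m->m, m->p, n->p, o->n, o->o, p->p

The schema corresponds to density: \forall x \forall y (Rxy \to \exists z (Rxz \wedge Rzy)).
(a): fails — Rwu but no z with Rwz and Rzu.
(b): condition met.
(c): fails — Rts but no z with Rtz and Rzs.
(d): condition met.
Valid on: (b), (d).

(b), (d)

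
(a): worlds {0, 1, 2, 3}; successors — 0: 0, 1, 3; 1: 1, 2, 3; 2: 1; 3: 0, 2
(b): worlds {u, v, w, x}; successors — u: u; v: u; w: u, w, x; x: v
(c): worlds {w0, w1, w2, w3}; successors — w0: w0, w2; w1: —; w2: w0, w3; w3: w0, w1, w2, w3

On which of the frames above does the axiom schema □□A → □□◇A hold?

The schema corresponds to a generalized confluence (Geach) condition: ∀x ∀z (xR²z → ∃w (xR²w ∧ zRw)).
(a): holds.
(b): holds.
(c): fails — w2R²w1 but no w with w2R²w and w1Rw.

(a), (b)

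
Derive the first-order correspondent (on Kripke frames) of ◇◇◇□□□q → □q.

∀x ∀y ∀z ((xR³y ∧ xRz) → ∃w (yR³w ∧ z = w))

This is a Sahlqvist (Geach-type) schema ◇^3□^3q → □^1◇^0q.
Minimal-valuation argument: fix x; take any y with xR^3y and any z with xR^1z. Set V(q) to the set of worlds R-reachable from y in exactly 3 steps. Then □^3q holds at y, so the antecedent holds at x; validity forces ◇^0q at z, giving a w with zR^0w and yR^3w.
First-order correspondent: ∀x ∀y ∀z ((xR³y ∧ xRz) → ∃w (yR³w ∧ z = w)).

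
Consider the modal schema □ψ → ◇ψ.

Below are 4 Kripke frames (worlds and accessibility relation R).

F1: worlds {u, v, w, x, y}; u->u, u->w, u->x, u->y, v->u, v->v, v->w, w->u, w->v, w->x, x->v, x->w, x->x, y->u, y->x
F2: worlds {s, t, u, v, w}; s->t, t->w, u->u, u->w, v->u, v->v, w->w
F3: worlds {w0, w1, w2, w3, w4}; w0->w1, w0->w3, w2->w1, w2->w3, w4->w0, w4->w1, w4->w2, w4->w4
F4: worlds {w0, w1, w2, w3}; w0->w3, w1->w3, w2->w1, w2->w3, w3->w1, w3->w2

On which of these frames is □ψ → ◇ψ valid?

F1, F2, F4

This is the axiom for seriality; its first-order frame correspondent is ∀x ∃y Rxy.
F1: condition met.
F2: condition met.
F3: fails — world w1 has no successor.
F4: condition met.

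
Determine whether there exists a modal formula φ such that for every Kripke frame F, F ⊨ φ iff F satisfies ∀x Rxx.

The condition is reflexivity. A defining modal formula is □r → r.
Suppose □r→r is valid. At any x set V(r)={w : Rxw}. Then □r holds at x, so r holds at x, i.e. Rxx.

Yes — defined by □r → r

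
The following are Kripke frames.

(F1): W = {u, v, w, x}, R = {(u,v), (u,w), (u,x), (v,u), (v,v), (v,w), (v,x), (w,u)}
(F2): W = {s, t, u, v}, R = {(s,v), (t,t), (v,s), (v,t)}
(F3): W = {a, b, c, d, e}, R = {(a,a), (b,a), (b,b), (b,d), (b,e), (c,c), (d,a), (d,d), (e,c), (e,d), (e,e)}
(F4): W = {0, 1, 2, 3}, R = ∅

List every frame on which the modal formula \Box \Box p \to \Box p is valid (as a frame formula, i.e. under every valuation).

(F3), (F4)

The schema corresponds to density: \forall x \forall y (Rxy \to \exists z (Rxz \wedge Rzy)).
(F1): fails — Rwu but no z with Rwz and Rzu.
(F2): fails — Rsv but no z with Rsz and Rzv.
(F3): ✓.
(F4): ✓.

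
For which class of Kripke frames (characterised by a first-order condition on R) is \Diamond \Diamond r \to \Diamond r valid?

Equivalently (dual form): □r → □□r.
Suppose □r→□□r is valid. Take Rxy, Ryz and set V(r)={w : Rxw}. Then □r at x, so □□r at x, so □r at y, so r at z, i.e. Rxz.

transitivity: \forall x \forall y \forall z (Rxy \wedge Ryz \to Rxz)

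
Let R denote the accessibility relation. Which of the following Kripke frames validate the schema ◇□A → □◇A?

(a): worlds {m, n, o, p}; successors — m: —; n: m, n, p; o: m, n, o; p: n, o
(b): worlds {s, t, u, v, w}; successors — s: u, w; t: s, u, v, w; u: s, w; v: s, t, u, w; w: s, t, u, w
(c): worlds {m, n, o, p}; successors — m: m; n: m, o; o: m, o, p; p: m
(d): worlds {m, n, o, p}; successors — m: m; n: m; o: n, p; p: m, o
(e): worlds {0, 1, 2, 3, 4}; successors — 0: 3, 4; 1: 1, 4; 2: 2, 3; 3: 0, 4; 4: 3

This is the axiom for convergence; its first-order frame correspondent is ∀x ∀y ∀z (Rxy ∧ Rxz → ∃w (Ryw ∧ Rzw)).
(a): fails — Rnn and Rnm but n and m have no common successor.
(b): condition met.
(c): condition met.
(d): fails — Rpm and Rpo but m and o have no common successor.
(e): fails — R04 and R03 but 4 and 3 have no common successor.

(b), (c)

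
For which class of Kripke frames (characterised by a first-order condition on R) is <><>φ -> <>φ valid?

transitivity

This schema is equivalent to the 4 axiom □φ → □□φ.
Its frame correspondent is transitivity — forall x forall y forall z (Rxy & Ryz -> Rxz).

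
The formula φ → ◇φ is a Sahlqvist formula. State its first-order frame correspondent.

This is a form of the T axiom.
It corresponds to reflexivity: ∀x Rxx.

reflexivity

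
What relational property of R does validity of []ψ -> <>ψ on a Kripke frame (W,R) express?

Suppose □ψ→◇ψ is valid. At any x set V(ψ)=W. Then □ψ at x, so ◇ψ at x, so x has a successor.

Seriality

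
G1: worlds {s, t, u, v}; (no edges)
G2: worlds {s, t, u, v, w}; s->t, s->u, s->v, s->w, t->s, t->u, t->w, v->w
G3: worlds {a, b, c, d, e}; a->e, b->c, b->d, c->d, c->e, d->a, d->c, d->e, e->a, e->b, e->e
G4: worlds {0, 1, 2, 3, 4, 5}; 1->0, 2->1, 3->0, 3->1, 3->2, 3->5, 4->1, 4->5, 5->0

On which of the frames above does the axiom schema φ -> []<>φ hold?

G1

The schema corresponds to symmetry: forall x forall y (Rxy -> Ryx).
G1: ✓.
G2: fails — Rvw but not Rwv.
G3: fails — Rbc but not Rcb.
G4: fails — R10 but not R01.
Valid on: G1.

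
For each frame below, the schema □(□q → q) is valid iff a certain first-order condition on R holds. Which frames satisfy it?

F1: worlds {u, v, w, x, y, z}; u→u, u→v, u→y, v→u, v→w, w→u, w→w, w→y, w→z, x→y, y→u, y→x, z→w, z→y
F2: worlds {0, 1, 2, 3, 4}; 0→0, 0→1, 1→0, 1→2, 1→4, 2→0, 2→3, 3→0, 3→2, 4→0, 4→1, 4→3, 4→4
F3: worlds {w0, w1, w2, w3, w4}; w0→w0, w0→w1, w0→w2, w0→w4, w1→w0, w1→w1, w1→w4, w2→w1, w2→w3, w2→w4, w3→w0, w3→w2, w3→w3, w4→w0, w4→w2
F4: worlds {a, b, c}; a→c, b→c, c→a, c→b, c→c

Frame correspondent (Sahlqvist): ∀x ∀y (Rxy → Ryy) — i.e. shift-reflexivity.
F1: fails — Ruv but not Rvv.
F2: fails — R32 but not R22.
F3: fails — Rw0w4 but not Rw4w4.
F4: fails — Rcb but not Rbb.
Valid on no frame.

none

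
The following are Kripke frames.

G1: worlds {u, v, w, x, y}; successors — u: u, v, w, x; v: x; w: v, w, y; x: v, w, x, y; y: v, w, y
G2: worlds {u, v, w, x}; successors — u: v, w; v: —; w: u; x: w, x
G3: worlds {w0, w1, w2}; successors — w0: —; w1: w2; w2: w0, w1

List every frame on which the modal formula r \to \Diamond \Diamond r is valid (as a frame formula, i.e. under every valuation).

G1

Frame correspondent (Sahlqvist): \forall x \exists w (x = w \wedge x R^2 w) — i.e. a generalized confluence (Geach) condition.
G1: condition met.
G2: fails — at v but no t with v=t and vR²t.
G3: fails — at w0 but no w with w0=w and w0R²w.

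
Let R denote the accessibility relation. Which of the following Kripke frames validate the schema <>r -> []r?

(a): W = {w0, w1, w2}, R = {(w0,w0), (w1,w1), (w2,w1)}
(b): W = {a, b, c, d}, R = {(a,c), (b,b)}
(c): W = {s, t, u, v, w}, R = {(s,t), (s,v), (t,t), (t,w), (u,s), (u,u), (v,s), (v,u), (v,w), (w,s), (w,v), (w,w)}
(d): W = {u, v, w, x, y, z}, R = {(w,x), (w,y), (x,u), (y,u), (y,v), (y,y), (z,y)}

This is the axiom for partial functionality; its first-order frame correspondent is forall x forall y forall z (Rxy & Rxz -> y = z).
(a): ✓.
(b): ✓.
(c): fails — s sees both t and v.
(d): fails — w sees both x and y.

(a), (b)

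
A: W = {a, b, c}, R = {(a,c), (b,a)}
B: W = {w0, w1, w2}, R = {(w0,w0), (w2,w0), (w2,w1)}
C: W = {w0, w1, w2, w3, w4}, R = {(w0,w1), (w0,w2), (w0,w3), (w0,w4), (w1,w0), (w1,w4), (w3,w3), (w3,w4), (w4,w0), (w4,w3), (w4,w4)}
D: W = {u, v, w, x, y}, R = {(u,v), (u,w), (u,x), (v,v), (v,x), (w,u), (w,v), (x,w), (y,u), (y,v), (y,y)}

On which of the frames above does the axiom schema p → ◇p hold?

none

Frame correspondent (Sahlqvist): ∀x Rxx — i.e. reflexivity.
A: fails — world a does not see itself.
B: fails — world w1 does not see itself.
C: fails — world w0 does not see itself.
D: fails — world u does not see itself.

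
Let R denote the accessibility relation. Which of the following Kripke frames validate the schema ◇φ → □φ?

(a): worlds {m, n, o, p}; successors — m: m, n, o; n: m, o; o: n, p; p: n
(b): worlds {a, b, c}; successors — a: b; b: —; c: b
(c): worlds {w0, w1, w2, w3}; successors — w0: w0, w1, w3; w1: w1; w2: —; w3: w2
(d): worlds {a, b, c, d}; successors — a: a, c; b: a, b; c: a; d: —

(b)

The schema corresponds to partial functionality: ∀x ∀y ∀z (Rxy ∧ Rxz → y = z).
(a): fails — m sees both m and n.
(b): satisfies the condition.
(c): fails — w0 sees both w0 and w1.
(d): fails — a sees both a and c.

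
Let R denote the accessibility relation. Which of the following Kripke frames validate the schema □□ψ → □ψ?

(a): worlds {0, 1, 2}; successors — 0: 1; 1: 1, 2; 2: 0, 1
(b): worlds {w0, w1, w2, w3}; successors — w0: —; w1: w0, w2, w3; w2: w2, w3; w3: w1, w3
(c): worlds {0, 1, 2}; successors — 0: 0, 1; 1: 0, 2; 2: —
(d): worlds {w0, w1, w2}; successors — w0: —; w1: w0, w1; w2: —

(d)

Frame correspondent (Sahlqvist): ∀x ∀y (Rxy → ∃z (Rxz ∧ Rzy)) — i.e. density.
(a): fails — R20 but no z with R2z and Rz0.
(b): fails — Rw1w0 but no z with Rw1z and Rzw0.
(c): fails — R12 but no z with R1z and Rz2.
(d): ✓.
Valid on: (d).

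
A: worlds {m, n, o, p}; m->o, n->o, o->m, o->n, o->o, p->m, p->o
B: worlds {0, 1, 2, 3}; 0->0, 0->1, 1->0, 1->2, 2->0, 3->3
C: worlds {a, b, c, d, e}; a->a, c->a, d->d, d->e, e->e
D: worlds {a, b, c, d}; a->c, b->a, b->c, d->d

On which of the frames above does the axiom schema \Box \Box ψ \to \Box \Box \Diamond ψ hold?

The schema corresponds to a generalized confluence (Geach) condition: \forall x \forall z (x R^2 z \to \exists w (x R^2 w \wedge zRw)).
A: condition met.
B: condition met.
C: condition met.
D: fails — bR²c but no w with bR²w and cRw.
Valid on: A, B, C.

A, B, C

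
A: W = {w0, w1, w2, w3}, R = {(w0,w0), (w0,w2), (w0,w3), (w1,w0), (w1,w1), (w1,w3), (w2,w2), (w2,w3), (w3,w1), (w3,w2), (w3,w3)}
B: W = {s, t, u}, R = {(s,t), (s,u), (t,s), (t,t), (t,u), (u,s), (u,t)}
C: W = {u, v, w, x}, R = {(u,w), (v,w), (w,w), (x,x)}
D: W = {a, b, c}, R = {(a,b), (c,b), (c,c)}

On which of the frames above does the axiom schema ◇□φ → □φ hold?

This is the axiom for the Euclidean property; its first-order frame correspondent is ∀x ∀y ∀z (Rxy ∧ Rxz → Ryz).
A: fails — Rw0w2 and Rw0w0 but not Rw2w0.
B: fails — Rsu and Rsu but not Ruu.
C: ✓.
D: fails — Rab and Rab but not Rbb.
Valid on: C.

C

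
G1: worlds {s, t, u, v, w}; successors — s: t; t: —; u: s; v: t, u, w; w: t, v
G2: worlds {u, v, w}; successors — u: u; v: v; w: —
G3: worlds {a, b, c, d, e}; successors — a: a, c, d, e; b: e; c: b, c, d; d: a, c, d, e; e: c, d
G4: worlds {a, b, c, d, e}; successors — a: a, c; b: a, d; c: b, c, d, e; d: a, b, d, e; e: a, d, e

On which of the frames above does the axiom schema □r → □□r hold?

G2

Frame correspondent (Sahlqvist): ∀x ∀y ∀z (Rxy ∧ Ryz → Rxz) — i.e. transitivity.
G1: fails — Rvw and Rwv but not Rvv.
G2: satisfies the condition.
G3: fails — Rcd and Rde but not Rce.
G4: fails — Rcd and Rda but not Rca.
Valid on: G2.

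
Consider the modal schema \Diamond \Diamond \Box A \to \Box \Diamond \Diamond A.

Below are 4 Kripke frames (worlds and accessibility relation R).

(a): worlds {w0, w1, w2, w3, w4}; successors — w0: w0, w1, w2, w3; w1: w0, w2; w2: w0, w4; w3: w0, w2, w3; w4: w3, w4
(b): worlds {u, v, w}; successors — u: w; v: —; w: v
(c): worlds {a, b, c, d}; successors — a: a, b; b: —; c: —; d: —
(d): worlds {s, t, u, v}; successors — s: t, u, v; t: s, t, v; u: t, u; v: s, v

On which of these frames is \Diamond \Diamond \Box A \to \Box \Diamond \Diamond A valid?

(a), (d)

The schema corresponds to a generalized confluence (Geach) condition: \forall x \forall y \forall z ((x R^2 y \wedge xRz) \to \exists w (yRw \wedge z R^2 w)).
(a): condition met.
(b): fails — uR²v, uRw but no t with vRt and wR²t.
(c): fails — aR²a, aRb but no w with aRw and bR²w.
(d): condition met.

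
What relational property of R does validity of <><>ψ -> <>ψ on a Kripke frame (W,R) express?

transitivity: forall x forall y forall z (Rxy & Ryz -> Rxz)

Equivalently (dual form): □ψ → □□ψ.
Suppose □ψ→□□ψ is valid. Take Rxy, Ryz and set V(ψ)={w : Rxw}. Then □ψ at x, so □□ψ at x, so □ψ at y, so ψ at z, i.e. Rxz.
Conversely, any frame satisfying forall x forall y forall z (Rxy & Ryz -> Rxz) validates the schema.
Frame condition: forall x forall y forall z (Rxy & Ryz -> Rxz).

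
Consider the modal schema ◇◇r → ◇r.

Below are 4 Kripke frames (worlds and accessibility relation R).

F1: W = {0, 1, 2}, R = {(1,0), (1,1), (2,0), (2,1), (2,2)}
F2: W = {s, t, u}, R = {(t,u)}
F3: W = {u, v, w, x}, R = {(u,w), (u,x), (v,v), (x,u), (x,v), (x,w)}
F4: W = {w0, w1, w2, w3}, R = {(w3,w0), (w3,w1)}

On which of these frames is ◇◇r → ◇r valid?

F1, F2, F4

Frame correspondent (Sahlqvist): ∀x ∀y ∀z (Rxy ∧ Ryz → Rxz) — i.e. transitivity.
F1: condition met.
F2: condition met.
F3: fails — Rxu and Rux but not Rxx.
F4: condition met.
Valid on: F1, F2, F4.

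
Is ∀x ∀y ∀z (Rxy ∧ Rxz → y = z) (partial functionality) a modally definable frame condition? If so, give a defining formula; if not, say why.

Yes: it is partial functionality, defined by the CD schema ◇p → □p.
Suppose ◇p→□p is valid. Take Rxy, Rxz and set V(p)={y}. Then ◇p at x, so □p at x, so p at z, i.e. z=y.

Definable; ◇p → □p defines it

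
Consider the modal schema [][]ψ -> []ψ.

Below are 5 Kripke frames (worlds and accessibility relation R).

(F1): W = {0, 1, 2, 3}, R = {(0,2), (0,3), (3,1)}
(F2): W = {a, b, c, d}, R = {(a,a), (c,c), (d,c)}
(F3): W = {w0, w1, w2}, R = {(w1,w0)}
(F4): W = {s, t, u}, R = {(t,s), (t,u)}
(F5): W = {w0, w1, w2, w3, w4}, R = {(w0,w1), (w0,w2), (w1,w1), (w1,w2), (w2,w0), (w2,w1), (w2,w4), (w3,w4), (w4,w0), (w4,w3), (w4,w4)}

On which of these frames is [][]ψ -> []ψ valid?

(F2), (F5)

The schema corresponds to density: forall x forall y (Rxy -> exists z (Rxz & Rzy)).
(F1): fails — R31 but no z with R3z and Rz1.
(F2): holds.
(F3): fails — Rw1w0 but no z with Rw1z and Rzw0.
(F4): fails — Rtu but no z with Rtz and Rzu.
(F5): holds.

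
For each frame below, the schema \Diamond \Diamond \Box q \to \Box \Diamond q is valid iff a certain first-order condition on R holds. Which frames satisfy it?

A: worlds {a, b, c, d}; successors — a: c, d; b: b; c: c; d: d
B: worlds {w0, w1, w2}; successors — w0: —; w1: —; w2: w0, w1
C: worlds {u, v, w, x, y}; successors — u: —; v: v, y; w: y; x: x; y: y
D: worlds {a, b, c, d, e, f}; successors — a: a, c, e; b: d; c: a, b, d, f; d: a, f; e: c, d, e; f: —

B, C

The schema corresponds to a generalized confluence (Geach) condition: \forall x \forall y \forall z ((x R^2 y \wedge xRz) \to \exists w (yRw \wedge zRw)).
A: fails — aR²c, aRd but no w with cRw and dRw.
B: ✓.
C: ✓.
D: fails — aR²b, aRa but no w with bRw and aRw.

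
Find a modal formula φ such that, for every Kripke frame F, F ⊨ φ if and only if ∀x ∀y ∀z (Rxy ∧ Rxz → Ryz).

A defining formula is ◇r → □◇r (the 5 axiom).
Suppose ◇r→□◇r is valid. Take Rxy, Rxz and set V(r)={y}. Then ◇r at x, so □◇r at x, so ◇r at z, so some w with Rzw has r; w=y, i.e. Rzy. By symmetry of the argument, Ryz.

◇r → □◇r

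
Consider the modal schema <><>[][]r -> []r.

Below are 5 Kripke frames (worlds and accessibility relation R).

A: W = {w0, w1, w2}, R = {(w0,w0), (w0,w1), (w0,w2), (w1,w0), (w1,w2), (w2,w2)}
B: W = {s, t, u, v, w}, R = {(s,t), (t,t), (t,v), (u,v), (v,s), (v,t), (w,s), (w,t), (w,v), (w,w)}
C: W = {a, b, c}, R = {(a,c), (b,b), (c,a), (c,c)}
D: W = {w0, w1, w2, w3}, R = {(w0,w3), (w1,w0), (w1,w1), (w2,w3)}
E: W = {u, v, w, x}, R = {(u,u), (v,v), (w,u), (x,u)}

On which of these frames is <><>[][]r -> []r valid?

C, E

The schema corresponds to a generalized confluence (Geach) condition: forall x forall y forall z ((x R^2 y & xRz) -> exists w (y R^2 w & z = w)).
A: fails — w0R²w2, w0Rw0 but no w with w2R²w and w0=w.
B: fails — vR²v, vRs but no w* with vR²w* and s=w*.
C: ✓.
D: fails — w1R²w0, w1Rw0 but no w with w0R²w and w0=w.
E: ✓.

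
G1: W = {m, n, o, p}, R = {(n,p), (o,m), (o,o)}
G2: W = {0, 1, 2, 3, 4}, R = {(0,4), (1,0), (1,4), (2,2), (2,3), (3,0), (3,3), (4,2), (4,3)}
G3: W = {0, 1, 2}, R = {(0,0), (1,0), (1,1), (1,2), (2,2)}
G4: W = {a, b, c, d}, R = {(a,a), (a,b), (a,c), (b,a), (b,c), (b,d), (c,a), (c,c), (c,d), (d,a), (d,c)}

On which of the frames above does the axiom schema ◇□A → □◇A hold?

The schema corresponds to convergence: ∀x ∀y ∀z (Rxy ∧ Rxz → ∃w (Ryw ∧ Rzw)).
G1: fails — Rnp and Rnp but p and p have no common successor.
G2: fails — R10 and R14 but 0 and 4 have no common successor.
G3: fails — R10 and R12 but 0 and 2 have no common successor.
G4: holds.

G4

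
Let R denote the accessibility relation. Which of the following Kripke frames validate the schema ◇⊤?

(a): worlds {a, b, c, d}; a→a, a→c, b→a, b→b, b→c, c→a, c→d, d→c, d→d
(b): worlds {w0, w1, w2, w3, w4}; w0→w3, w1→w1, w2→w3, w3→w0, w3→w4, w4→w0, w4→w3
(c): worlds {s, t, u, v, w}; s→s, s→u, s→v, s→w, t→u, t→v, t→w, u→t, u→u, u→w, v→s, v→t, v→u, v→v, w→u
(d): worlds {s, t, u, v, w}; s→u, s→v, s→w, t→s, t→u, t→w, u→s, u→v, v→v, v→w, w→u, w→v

The schema corresponds to seriality: ∀x ∃y Rxy.
(a): satisfies the condition.
(b): satisfies the condition.
(c): satisfies the condition.
(d): satisfies the condition.

(a), (b), (c), (d)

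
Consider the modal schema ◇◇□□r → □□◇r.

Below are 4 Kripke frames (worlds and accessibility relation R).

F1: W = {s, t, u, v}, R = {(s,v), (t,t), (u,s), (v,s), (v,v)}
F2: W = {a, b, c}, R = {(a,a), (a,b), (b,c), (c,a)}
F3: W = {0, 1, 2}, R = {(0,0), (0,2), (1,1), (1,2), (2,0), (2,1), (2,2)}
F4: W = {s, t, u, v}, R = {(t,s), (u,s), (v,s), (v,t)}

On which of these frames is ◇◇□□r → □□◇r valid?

F1, F3

Frame correspondent (Sahlqvist): ∀x ∀y ∀z ((xR²y ∧ xR²z) → ∃w (yR²w ∧ zRw)) — i.e. a generalized confluence (Geach) condition.
F1: ✓.
F2: fails — aR²b, aR²b but no w with bR²w and bRw.
F3: ✓.
F4: fails — vR²s, vR²s but no w with sR²w and sRw.
Valid on: F1, F3.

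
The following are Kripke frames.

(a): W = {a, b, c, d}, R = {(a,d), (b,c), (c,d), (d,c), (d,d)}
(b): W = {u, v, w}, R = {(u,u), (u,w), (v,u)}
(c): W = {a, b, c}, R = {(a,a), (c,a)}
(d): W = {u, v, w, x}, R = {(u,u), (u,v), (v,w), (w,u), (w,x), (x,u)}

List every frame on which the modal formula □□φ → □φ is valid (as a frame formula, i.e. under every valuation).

(b), (c)

Frame correspondent (Sahlqvist): ∀x ∀y (Rxy → ∃z (Rxz ∧ Rzy)) — i.e. density.
(a): fails — Rbc but no z with Rbz and Rzc.
(b): condition met.
(c): condition met.
(d): fails — Rwx but no z with Rwz and Rzx.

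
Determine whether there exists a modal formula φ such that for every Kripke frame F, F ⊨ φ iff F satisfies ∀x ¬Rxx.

Not definable by any modal formula

Modal frame validity is preserved under surjective bounded morphisms.
The 5-cycle (worlds 0,1,2,3,4 with 0→1→2→3→4→0) is irreflexive, and the map sending every world to a single reflexive point • is a surjective bounded morphism (forth: every edge maps to (•,•); back: every world has a successor). So any modal formula valid on the 5-cycle is also valid on the reflexive point, which is not irreflexive.
So no modal formula (or set of formulas) defines exactly the irreflexive frames.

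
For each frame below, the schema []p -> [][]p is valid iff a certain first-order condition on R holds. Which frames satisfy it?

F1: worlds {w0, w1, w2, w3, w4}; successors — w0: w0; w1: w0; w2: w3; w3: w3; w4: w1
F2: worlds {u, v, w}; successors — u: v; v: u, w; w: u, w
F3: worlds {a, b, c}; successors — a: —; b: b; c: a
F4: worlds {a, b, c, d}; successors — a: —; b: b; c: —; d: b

F3, F4

Frame correspondent (Sahlqvist): forall x forall y forall z (Rxy & Ryz -> Rxz) — i.e. transitivity.
F1: fails — Rw4w1 and Rw1w0 but not Rw4w0.
F2: fails — Ruv and Rvw but not Ruw.
F3: satisfies the condition.
F4: satisfies the condition.
Valid on: F3, F4.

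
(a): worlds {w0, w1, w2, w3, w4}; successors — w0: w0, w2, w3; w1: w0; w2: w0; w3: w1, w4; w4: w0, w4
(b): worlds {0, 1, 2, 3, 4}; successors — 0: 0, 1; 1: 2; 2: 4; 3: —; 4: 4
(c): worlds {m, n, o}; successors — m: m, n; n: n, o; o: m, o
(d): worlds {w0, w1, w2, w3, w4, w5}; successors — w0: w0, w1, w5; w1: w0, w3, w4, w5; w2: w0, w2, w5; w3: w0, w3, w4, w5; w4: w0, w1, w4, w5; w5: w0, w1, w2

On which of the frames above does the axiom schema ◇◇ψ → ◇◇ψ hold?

(a), (b), (c), (d)

The schema corresponds to a generalized confluence (Geach) condition: ∀x ∀y (xR²y → ∃w (y = w ∧ xR²w)).
(a): ✓.
(b): ✓.
(c): ✓.
(d): ✓.
Valid on: (a), (b), (c), (d).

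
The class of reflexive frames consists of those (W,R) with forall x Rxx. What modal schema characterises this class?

A defining formula is □r → r (the T axiom).

□r → r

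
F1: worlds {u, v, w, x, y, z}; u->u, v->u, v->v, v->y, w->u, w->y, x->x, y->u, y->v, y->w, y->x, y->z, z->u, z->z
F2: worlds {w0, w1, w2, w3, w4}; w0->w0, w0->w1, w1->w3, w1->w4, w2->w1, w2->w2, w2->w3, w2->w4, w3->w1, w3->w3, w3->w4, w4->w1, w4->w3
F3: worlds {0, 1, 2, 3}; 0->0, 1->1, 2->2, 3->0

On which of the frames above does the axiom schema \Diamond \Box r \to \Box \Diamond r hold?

This is the axiom for convergence; its first-order frame correspondent is \forall x \forall y \forall z (Rxy \wedge Rxz \to \exists w (Ryw \wedge Rzw)).
F1: fails — Ryx and Ryw but x and w have no common successor.
F2: fails — Rw0w1 and Rw0w0 but w1 and w0 have no common successor.
F3: satisfies the condition.
Valid on: F3.

F3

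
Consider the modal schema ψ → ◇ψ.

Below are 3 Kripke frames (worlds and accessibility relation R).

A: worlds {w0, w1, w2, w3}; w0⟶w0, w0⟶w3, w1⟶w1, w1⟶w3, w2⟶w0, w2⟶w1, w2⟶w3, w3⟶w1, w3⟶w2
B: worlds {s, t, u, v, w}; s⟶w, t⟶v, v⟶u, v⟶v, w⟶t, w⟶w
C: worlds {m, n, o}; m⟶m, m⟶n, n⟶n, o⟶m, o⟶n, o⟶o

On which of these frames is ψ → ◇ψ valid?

This is the axiom for a generalized confluence (Geach) condition; its first-order frame correspondent is ∀x ∃w (x = w ∧ xRw).
A: fails — at w2 but no w with w2=w and w2Rw.
B: fails — at s but no w* with s=w* and sRw*.
C: condition met.
Valid on: C.

C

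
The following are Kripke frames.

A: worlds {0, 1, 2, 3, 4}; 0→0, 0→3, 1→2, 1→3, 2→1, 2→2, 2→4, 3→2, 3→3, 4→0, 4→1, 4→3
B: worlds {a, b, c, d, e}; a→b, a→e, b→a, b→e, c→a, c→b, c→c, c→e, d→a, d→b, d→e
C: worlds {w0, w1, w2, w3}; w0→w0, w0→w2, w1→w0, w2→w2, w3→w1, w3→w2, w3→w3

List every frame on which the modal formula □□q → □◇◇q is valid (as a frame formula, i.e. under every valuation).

This is the axiom for a generalized confluence (Geach) condition; its first-order frame correspondent is ∀x ∀z (xRz → ∃w (xR²w ∧ zR²w)).
A: holds.
B: fails — aRe but no w with aR²w and eR²w.
C: holds.
Valid on: A, C.

A, C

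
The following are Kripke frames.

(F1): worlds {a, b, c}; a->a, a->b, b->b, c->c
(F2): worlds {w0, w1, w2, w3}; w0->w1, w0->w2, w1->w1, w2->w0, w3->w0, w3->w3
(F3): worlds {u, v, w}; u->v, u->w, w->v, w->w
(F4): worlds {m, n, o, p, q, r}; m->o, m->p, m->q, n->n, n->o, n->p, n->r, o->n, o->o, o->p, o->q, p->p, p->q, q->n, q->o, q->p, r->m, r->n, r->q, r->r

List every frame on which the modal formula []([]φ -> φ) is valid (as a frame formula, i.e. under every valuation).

(F1)

The schema corresponds to shift-reflexivity: forall x forall y (Rxy -> Ryy).
(F1): holds.
(F2): fails — Rw3w0 but not Rw0w0.
(F3): fails — Ruv but not Rvv.
(F4): fails — Roq but not Rqq.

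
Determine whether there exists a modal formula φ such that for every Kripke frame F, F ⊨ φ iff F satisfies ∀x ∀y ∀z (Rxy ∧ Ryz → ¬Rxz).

Any modally definable frame class is closed under surjective bounded morphisms.
The 5-cycle (worlds a,b,c,d,e with a→b→c→d→e→a) is intransitive. Mapping every world to a single reflexive point • is a surjective bounded morphism; the reflexive point is not intransitive (R••∧R•• but R••).
So no modal formula (or set of formulas) defines exactly the intransitive frames.

Not modally definable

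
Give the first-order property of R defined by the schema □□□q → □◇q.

This is a Sahlqvist (Geach-type) schema ◇^0□^3q → □^1◇^1q.
Minimal-valuation argument: fix x; take any y with xR^0y and any z with xR^1z. Set V(q) to the set of worlds R-reachable from y in exactly 3 steps. Then □^3q holds at y, so the antecedent holds at x; validity forces ◇^1q at z, giving a w with zR^1w and yR^3w.
First-order correspondent: ∀x ∀z (xRz → ∃w (xR³w ∧ zRw)).

∀x ∀z (xRz → ∃w (xR³w ∧ zRw))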